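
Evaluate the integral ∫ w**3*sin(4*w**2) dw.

Let u = w², du = 2w dw; rewrite as (1/2)∫ u^1·sin(4u) du.
Now integrate by parts 1 time.

-w**2*cos(4*w**2)/8 + sin(4*w**2)/32 + C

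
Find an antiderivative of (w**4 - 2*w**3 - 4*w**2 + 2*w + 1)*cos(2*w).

Use integration by parts with u = w**4 - 2*w**3 - 4*w**2 + 2*w + 1, dv = cos(2*w) dw, so v = sin(2*w)/2.
Apply parts 4 times (tabular method): alternate signs, differentiate u down to 0, integrate dv up.

w**4*sin(2*w)/2 - w**3*sin(2*w) + w**3*cos(2*w) - 7*w**2*sin(2*w)/2 - 3*w**2*cos(2*w)/2 + 5*w*sin(2*w)/2 - 7*w*cos(2*w)/2 + 9*sin(2*w)/4 + 5*cos(2*w)/4 + C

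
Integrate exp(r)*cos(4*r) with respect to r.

4*exp(r)*sin(4*r)/17 + exp(r)*cos(4*r)/17 + C

Let I denote the integral. Integrate by parts with u = cos(4*r), dv = exp(r) dr, so v = exp(r): I = exp(r)*cos(4*r) + 4·∫ exp(r)*sin(4*r) dr.
Apply parts again with u = sin(4*r), dv = exp(r) dr: ∫ exp(r)*sin(4*r) dr = exp(r)*sin(4*r) − 4·I. Substituting back brings back I: I = 4*exp(r)*sin(4*r) + exp(r)*cos(4*r) − 16·I.
Solving for I: (1 + 16)·I equals the remaining terms, so I = (1/17)·(4*exp(r)*sin(4*r) + exp(r)*cos(4*r)).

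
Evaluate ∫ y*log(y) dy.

y**2*log(y)/2 - y**2/4 + C

Use integration by parts with u = log(y), dv = y dy.
Then du = 1/y dy and v = y**2/2.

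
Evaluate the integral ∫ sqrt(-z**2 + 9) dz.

z*sqrt(-z**2 + 9)/2 + 9*asin(z/3)/2 + C

Substitute z = 3·sin(θ), so dz = 3·cos(θ) dθ and the radical becomes sqrt(-z**2 + 9) = 3·cos(θ) by the Pythagorean identity.
Integrate the resulting trig expression in θ, then back-substitute θ = asin(z/3), sin(θ) = z/3, cos(θ) = sqrt(-z**2 + 9)/3 (absorbing any constant into C).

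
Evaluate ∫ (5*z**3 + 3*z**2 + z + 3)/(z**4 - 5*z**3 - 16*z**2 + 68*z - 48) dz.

1197*log(z - 6)/200 - 19*log(z - 2)/8 + 12*log(z - 1)/25 + 91*log(z + 4)/100 + C

Factor the denominator: (z - 6)*(z - 2)*(z - 1)*(z + 4).
Partial-fraction decomposition: 91/(100*(z + 4)) + 12/(25*(z - 1)) - 19/(8*(z - 2)) + 1197/(200*(z - 6)).
Integrate each term: A/(z−a) contributes A·log|z−a|.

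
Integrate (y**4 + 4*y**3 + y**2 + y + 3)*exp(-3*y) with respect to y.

Use integration by parts with u = y**4 + 4*y**3 + y**2 + y + 3, dv = exp(-3*y) dy, so v = -exp(-3*y)/3.
Apply parts 4 times (tabular method): alternate signs, differentiate u down to 0, integrate dv up.

(-27*y**4 - 144*y**3 - 171*y**2 - 141*y - 128)*exp(-3*y)/81 + C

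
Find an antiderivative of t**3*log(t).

t**4*log(t)/4 - t**4/16 + C

Use integration by parts with u = log(t), dv = t**3 dt.
Then du = 1/t dt and v = t**4/4.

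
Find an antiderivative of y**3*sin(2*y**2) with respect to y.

-y**2*cos(2*y**2)/4 + sin(2*y**2)/8 + C

Let u = y², du = 2y dy; rewrite as (1/2)∫ u^1·sin(2u) du.
Now integrate by parts 1 time.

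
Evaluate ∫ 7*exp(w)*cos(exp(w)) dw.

7*sin(exp(w)) + C

Let u = exp(w), so du = (exp(w)) dw.
Rewriting, the integral becomes 7·∫ cos(u) du = 7·sin(u).
Substituting back, u = exp(w).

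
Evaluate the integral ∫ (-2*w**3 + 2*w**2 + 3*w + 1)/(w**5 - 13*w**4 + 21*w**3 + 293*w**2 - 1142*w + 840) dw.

-283*log(w - 7)/108 + 31*log(w - 6)/10 - 83*log(w - 4)/162 - log(w - 1)/135 + 13*log(w + 5)/324 + C

Factor the denominator: (w - 7)*(w - 6)*(w - 4)*(w - 1)*(w + 5).
Partial-fraction decomposition: 13/(324*(w + 5)) - 1/(135*(w - 1)) - 83/(162*(w - 4)) + 31/(10*(w - 6)) - 283/(108*(w - 7)).
Integrate each term: A/(w−a) contributes A·log|w−a|.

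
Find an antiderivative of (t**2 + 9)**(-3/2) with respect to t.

Substitute t = 3·tan(θ), so dt = 3·sec(θ)^2 dθ and the radical becomes sqrt(t**2 + 9) = 3·sec(θ) by the Pythagorean identity.
Integrate the resulting trig expression in θ, then back-substitute tan(θ) = t/3, sec(θ) = sqrt(t**2 + 9)/3 (absorbing any constant into C).

t/(9*sqrt(t**2 + 9)) + C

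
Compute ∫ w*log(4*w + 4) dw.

w**2*log(4*w + 4)/2 - w**2/4 + w/2 - log(w + 1)/2 + C

Use integration by parts with u = log(4*w + 4), dv = w dw.
Then du = 4/(4*w + 4) dw and v = w**2/2.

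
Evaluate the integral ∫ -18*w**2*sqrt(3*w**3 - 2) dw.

-4*(3*w**3 - 2)**(3/2)/3 + C

Let u = 3*w**3 - 2, so du = (9*w**2) dw.
Rewriting, the integral becomes -2·∫ √u du = -2·(2/3)u^(3/2).
Substituting back, u = 3*w**3 - 2.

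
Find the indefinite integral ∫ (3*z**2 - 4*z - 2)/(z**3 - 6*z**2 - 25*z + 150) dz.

82*log(z - 6)/11 - 53*log(z - 5)/10 + 93*log(z + 5)/110 + C

Factor the denominator: (z - 6)*(z - 5)*(z + 5).
Partial-fraction decomposition: 93/(110*(z + 5)) - 53/(10*(z - 5)) + 82/(11*(z - 6)).
Integrate each term: A/(z−a) contributes A·log|z−a|.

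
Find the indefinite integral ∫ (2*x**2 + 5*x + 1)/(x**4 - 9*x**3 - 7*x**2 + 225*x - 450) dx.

103*log(x - 6)/33 - 19*log(x - 5)/5 + 17*log(x - 3)/24 - 13*log(x + 5)/440 + C

Factor the denominator: (x - 6)*(x - 5)*(x - 3)*(x + 5).
Partial-fraction decomposition: -13/(440*(x + 5)) + 17/(24*(x - 3)) - 19/(5*(x - 5)) + 103/(33*(x - 6)).
Integrate each term: A/(x−a) contributes A·log|x−a|.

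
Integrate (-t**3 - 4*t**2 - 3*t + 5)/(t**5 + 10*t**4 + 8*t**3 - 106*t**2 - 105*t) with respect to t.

-log(t)/21 - 67*log(t - 3)/960 + 5*log(t + 1)/96 - 9*log(t + 5)/64 + 173*log(t + 7)/840 + C

Factor the denominator: t*(t - 3)*(t + 1)*(t + 5)*(t + 7).
Partial-fraction decomposition: 173/(840*(t + 7)) - 9/(64*(t + 5)) + 5/(96*(t + 1)) - 67/(960*(t - 3)) - 1/(21*t).
Integrate each term: A/(t−a) contributes A·log|t−a|.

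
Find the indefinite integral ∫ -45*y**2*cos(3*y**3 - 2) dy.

-5*sin(3*y**3 - 2) + C

Let u = 3*y**3 - 2, so du = (9*y**2) dy.
Rewriting, the integral becomes -5·∫ cos(u) du = -5·sin(u).
Substituting back, u = 3*y**3 - 2.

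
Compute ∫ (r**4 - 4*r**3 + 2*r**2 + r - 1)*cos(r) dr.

Use integration by parts with u = r**4 - 4*r**3 + 2*r**2 + r - 1, dv = cos(r) dr, so v = sin(r).
Apply parts 4 times (tabular method): alternate signs, differentiate u down to 0, integrate dv up.

r**4*sin(r) - 4*r**3*sin(r) + 4*r**3*cos(r) - 10*r**2*sin(r) - 12*r**2*cos(r) + 25*r*sin(r) - 20*r*cos(r) + 19*sin(r) + 25*cos(r) + C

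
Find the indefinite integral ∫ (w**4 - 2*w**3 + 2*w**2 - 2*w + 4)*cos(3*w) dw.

w**4*sin(3*w)/3 - 2*w**3*sin(3*w)/3 + 4*w**3*cos(3*w)/9 + 2*w**2*sin(3*w)/9 - 2*w**2*cos(3*w)/3 - 2*w*sin(3*w)/9 + 4*w*cos(3*w)/27 + 104*sin(3*w)/81 - 2*cos(3*w)/27 + C

Use integration by parts with u = w**4 - 2*w**3 + 2*w**2 - 2*w + 4, dv = cos(3*w) dw, so v = sin(3*w)/3.
Apply parts 4 times (tabular method): alternate signs, differentiate u down to 0, integrate dv up.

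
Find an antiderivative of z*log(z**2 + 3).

z**2*log(z**2 + 3)/2 - z**2/2 + 3*log(z**2 + 3)/2 + C

Let u = z**2 + 3, so du = (2*z) dz.
The integral becomes (1/2)·∫ log(u) du; integrate by parts with u′=log(u), dv′=du.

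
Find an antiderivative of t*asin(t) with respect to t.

t**2*asin(t)/2 + t*sqrt(-t**2 + 1)/4 - asin(t)/4 + C

Use integration by parts with u = arcsin(t), dv = t dt.
Then du = 1/sqrt(-t**2 + 1) dt.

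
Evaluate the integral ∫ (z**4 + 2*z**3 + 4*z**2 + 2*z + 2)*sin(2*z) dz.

-z**4*cos(2*z)/2 + z**3*sin(2*z) - z**3*cos(2*z) + 3*z**2*sin(2*z)/2 - z**2*cos(2*z)/2 + z*sin(2*z)/2 + z*cos(2*z)/2 - sin(2*z)/4 - 3*cos(2*z)/4 + C

Use integration by parts with u = z**4 + 2*z**3 + 4*z**2 + 2*z + 2, dv = sin(2*z) dz, so v = -cos(2*z)/2.
Apply parts 4 times (tabular method): alternate signs, differentiate u down to 0, integrate dv up.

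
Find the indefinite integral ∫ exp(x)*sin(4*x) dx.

Let I denote the integral. Integrate by parts with u = sin(4*x), dv = exp(x) dx, so v = exp(x): I = exp(x)*sin(4*x) − 4·∫ exp(x)*cos(4*x) dx.
Apply parts again with u = cos(4*x), dv = exp(x) dx: ∫ exp(x)*cos(4*x) dx = exp(x)*cos(4*x) + 4·I. Substituting back brings back I: I = exp(x)*sin(4*x) - 4*exp(x)*cos(4*x) − 16·I.
Solving for I: (1 + 16)·I equals the remaining terms, so I = (1/17)·(exp(x)*sin(4*x) - 4*exp(x)*cos(4*x)).

exp(x)*sin(4*x)/17 - 4*exp(x)*cos(4*x)/17 + C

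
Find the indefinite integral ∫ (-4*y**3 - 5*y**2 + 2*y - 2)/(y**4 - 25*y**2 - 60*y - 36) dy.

-517*log(y - 6)/252 + 5*log(y + 1)/14 + 3*log(y + 2)/4 - 55*log(y + 3)/18 + C

Factor the denominator: (y - 6)*(y + 1)*(y + 2)*(y + 3).
Partial-fraction decomposition: -55/(18*(y + 3)) + 3/(4*(y + 2)) + 5/(14*(y + 1)) - 517/(252*(y - 6)).
Integrate each term: A/(y−a) contributes A·log|y−a|.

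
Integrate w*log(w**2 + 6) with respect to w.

Let u = w**2 + 6, so du = (2*w) dw.
The integral becomes (1/2)·∫ log(u) du; integrate by parts with u′=log(u), dv′=du.

w**2*log(w**2 + 6)/2 - w**2/2 + 3*log(w**2 + 6) + C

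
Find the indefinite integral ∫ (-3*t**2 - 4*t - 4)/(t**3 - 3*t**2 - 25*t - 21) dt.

-179*log(t - 7)/80 + 3*log(t + 1)/16 - 19*log(t + 3)/20 + C

Factor the denominator: (t - 7)*(t + 1)*(t + 3).
Partial-fraction decomposition: -19/(20*(t + 3)) + 3/(16*(t + 1)) - 179/(80*(t - 7)).
Integrate each term: A/(t−a) contributes A·log|t−a|.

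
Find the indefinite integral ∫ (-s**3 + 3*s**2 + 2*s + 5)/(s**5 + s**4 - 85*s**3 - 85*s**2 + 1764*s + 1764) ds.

-177*log(s - 7)/1456 + log(s - 6)/12 + log(s + 1)/240 - 317*log(s + 6)/780 + 37*log(s + 7)/84 + C

Factor the denominator: (s - 7)*(s - 6)*(s + 1)*(s + 6)*(s + 7).
Partial-fraction decomposition: 37/(84*(s + 7)) - 317/(780*(s + 6)) + 1/(240*(s + 1)) + 1/(12*(s - 6)) - 177/(1456*(s - 7)).
Integrate each term: A/(s−a) contributes A·log|s−a|.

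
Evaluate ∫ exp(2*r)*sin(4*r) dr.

Let I denote the integral. Integrate by parts with u = sin(4*r), dv = exp(2*r) dr, so v = exp(2*r)/2: I = exp(2*r)*sin(4*r)/2 − 2·∫ exp(2*r)*cos(4*r) dr.
Apply parts again with u = cos(4*r), dv = exp(2*r) dr: ∫ exp(2*r)*cos(4*r) dr = exp(2*r)*cos(4*r)/2 + 2·I. Substituting back brings back I: I = exp(2*r)*sin(4*r)/2 - exp(2*r)*cos(4*r) − 4·I.
Solving for I: (1 + 4)·I equals the remaining terms, so I = (1/5)·(exp(2*r)*sin(4*r)/2 - exp(2*r)*cos(4*r)).

exp(2*r)*sin(4*r)/10 - exp(2*r)*cos(4*r)/5 + C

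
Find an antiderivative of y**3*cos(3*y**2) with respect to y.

Let u = y², du = 2y dy; rewrite as (1/2)∫ u^1·cos(3u) du.
Now integrate by parts 1 time.

y**2*sin(3*y**2)/6 + cos(3*y**2)/18 + C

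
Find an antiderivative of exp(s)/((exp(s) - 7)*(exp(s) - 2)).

log(exp(s) - 7)/5 - log(exp(s) - 2)/5 + C

Let u = e^s, du = e^s ds.
The integral becomes ∫ du/((u-2)(u-7)); decompose into partial fractions.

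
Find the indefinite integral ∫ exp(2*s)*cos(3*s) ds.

Let I denote the integral. Integrate by parts with u = cos(3*s), dv = exp(2*s) ds, so v = exp(2*s)/2: I = exp(2*s)*cos(3*s)/2 + (3/2)·∫ exp(2*s)*sin(3*s) ds.
Apply parts again with u = sin(3*s), dv = exp(2*s) ds: ∫ exp(2*s)*sin(3*s) ds = exp(2*s)*sin(3*s)/2 − (3/2)·I. Substituting back brings back I: I = 3*exp(2*s)*sin(3*s)/4 + exp(2*s)*cos(3*s)/2 − (9/4)·I.
Solving for I: (1 + 9/4)·I equals the remaining terms, so I = (4/13)·(3*exp(2*s)*sin(3*s)/4 + exp(2*s)*cos(3*s)/2).

3*exp(2*s)*sin(3*s)/13 + 2*exp(2*s)*cos(3*s)/13 + C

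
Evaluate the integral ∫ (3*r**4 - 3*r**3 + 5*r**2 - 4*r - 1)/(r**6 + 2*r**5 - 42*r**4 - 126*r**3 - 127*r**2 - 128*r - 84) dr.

71*log(r - 7)/520 - 7*log(r + 1)/40 + 11*log(r + 2)/20 - 4739*log(r + 6)/9620 - 7*log(r**2 + 1)/740 + atan(r)/74 + C

Factor the denominator: (r - 7)*(r + 1)*(r + 2)*(r + 6)*(r**2 + 1).
Partial-fraction decomposition: -(7*r - 5)/(370*(r**2 + 1)) - 4739/(9620*(r + 6)) + 11/(20*(r + 2)) - 7/(40*(r + 1)) + 71/(520*(r - 7)).
Integrate each term; A/(r−a) gives A·log|r−a|; the (Br+D)/(r²+p²) term gives a log and an atan.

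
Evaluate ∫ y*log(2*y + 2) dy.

Use integration by parts with u = log(2*y + 2), dv = y dy.
Then du = 2/(2*y + 2) dy and v = y**2/2.

y**2*log(2*y + 2)/2 - y**2/4 + y/2 - log(y + 1)/2 + C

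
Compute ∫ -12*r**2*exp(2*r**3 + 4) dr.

-2*exp(2*r**3 + 4) + C

Let u = 2*r**3 + 4, so du = (6*r**2) dr.
Rewriting, the integral becomes -2·∫ e^u du = -2·e^u.
Substituting back, u = 2*r**3 + 4.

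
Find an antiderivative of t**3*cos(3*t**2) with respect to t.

t**2*sin(3*t**2)/6 + cos(3*t**2)/18 + C

Let u = t², du = 2t dt; rewrite as (1/2)∫ u^1·cos(3u) du.
Now integrate by parts 1 time.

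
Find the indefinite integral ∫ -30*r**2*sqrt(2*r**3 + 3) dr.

-10*(2*r**3 + 3)**(3/2)/3 + C

Let u = 2*r**3 + 3, so du = (6*r**2) dr.
Rewriting, the integral becomes -5·∫ √u du = -5·(2/3)u^(3/2).
Substituting back, u = 2*r**3 + 3.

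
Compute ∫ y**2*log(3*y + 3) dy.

y**3*log(3*y + 3)/3 - y**3/9 + y**2/6 - y/3 + log(y + 1)/3 + C

Use integration by parts with u = log(3*y + 3), dv = y**2 dy.
Then du = 3/(3*y + 3) dy and v = y**3/3.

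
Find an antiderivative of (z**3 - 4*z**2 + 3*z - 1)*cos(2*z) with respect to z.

Use integration by parts with u = z**3 - 4*z**2 + 3*z - 1, dv = cos(2*z) dz, so v = sin(2*z)/2.
Apply parts 3 times (tabular method): alternate signs, differentiate u down to 0, integrate dv up.

z**3*sin(2*z)/2 - 2*z**2*sin(2*z) + 3*z**2*cos(2*z)/4 + 3*z*sin(2*z)/4 - 2*z*cos(2*z) + sin(2*z)/2 + 3*cos(2*z)/8 + C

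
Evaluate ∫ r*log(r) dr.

r**2*log(r)/2 - r**2/4 + C

Use integration by parts with u = log(r), dv = r dr.
Then du = 1/r dr and v = r**2/2.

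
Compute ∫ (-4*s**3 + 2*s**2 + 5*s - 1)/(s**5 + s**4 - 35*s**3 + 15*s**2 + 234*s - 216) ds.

Factor the denominator: (s - 4)*(s - 3)*(s - 1)*(s + 3)*(s + 6).
Partial-fraction decomposition: 181/(378*(s + 6)) - 55/(252*(s + 3)) + 1/(84*(s - 1)) + 19/(27*(s - 3)) - 41/(42*(s - 4)).
Integrate each term: A/(s−a) contributes A·log|s−a|.

-41*log(s - 4)/42 + 19*log(s - 3)/27 + log(s - 1)/84 - 55*log(s + 3)/252 + 181*log(s + 6)/378 + C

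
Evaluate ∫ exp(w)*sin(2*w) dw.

Let I denote the integral. Integrate by parts with u = sin(2*w), dv = exp(w) dw, so v = exp(w): I = exp(w)*sin(2*w) − 2·∫ exp(w)*cos(2*w) dw.
Apply parts again with u = cos(2*w), dv = exp(w) dw: ∫ exp(w)*cos(2*w) dw = exp(w)*cos(2*w) + 2·I. Substituting back brings back I: I = exp(w)*sin(2*w) - 2*exp(w)*cos(2*w) − 4·I.
Solving for I: (1 + 4)·I equals the remaining terms, so I = (1/5)·(exp(w)*sin(2*w) - 2*exp(w)*cos(2*w)).

exp(w)*sin(2*w)/5 - 2*exp(w)*cos(2*w)/5 + C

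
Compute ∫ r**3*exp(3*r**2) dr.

Let u = r², du = 2r dr; rewrite as (1/2)∫ u^1·exp(3u) du.
Now integrate by parts 1 time.

(3*r**2 - 1)*exp(3*r**2)/18 + C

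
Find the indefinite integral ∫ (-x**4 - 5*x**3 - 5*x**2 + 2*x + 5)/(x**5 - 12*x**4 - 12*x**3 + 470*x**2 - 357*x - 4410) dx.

88891*log(x - 7)/3600 - 2539*log(x - 6)/99 - log(x + 3)/225 - 65*log(x + 5)/1584 + 2171/(60*x - 420) + C

Factor the denominator: (x - 7)**2*(x - 6)*(x + 3)*(x + 5).
Partial-fraction decomposition: -65/(1584*(x + 5)) - 1/(225*(x + 3)) - 2539/(99*(x - 6)) + 88891/(3600*(x - 7)) - 2171/(60*(x - 7)**2).
Integrate each term; A/(x−a) gives A·log|x−a|; A/(x−a)² gives −A/(x−a).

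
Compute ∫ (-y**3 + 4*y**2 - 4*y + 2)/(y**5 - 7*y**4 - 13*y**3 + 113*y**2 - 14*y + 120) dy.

Factor the denominator: (y - 6)*(y - 5)*(y + 4)*(y**2 + 1).
Partial-fraction decomposition: -(411*y + 209)/(16354*(y**2 + 1)) + 73/(765*(y + 4)) + 43/(234*(y - 5)) - 47/(185*(y - 6)).
Integrate each term; A/(y−a) gives A·log|y−a|; the (By+D)/(y²+p²) term gives a log and an atan.

-47*log(y - 6)/185 + 43*log(y - 5)/234 + 73*log(y + 4)/765 - 411*log(y**2 + 1)/32708 - 209*atan(y)/16354 + C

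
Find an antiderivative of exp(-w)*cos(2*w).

2*exp(-w)*sin(2*w)/5 - exp(-w)*cos(2*w)/5 + C

Let I denote the integral. Integrate by parts with u = cos(2*w), dv = exp(-w) dw, so v = -exp(-w): I = -exp(-w)*cos(2*w) − 2·∫ exp(-w)*sin(2*w) dw.
Apply parts again with u = sin(2*w), dv = exp(-w) dw: ∫ exp(-w)*sin(2*w) dw = -exp(-w)*sin(2*w) + 2·I. Substituting back brings back I: I = 2*exp(-w)*sin(2*w) - exp(-w)*cos(2*w) − 4·I.
Solving for I: (1 + 4)·I equals the remaining terms, so I = (1/5)·(2*exp(-w)*sin(2*w) - exp(-w)*cos(2*w)).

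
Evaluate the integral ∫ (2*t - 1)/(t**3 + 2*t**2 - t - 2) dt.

Factor the denominator: (t - 1)*(t + 1)*(t + 2).
Partial-fraction decomposition: -5/(3*(t + 2)) + 3/(2*(t + 1)) + 1/(6*(t - 1)).
Integrate each term: A/(t−a) contributes A·log|t−a|.

log(t - 1)/6 + 3*log(t + 1)/2 - 5*log(t + 2)/3 + C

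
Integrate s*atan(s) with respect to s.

Use integration by parts with u = arctan(s), dv = s ds.
Then du = 1/(s**2 + 1) ds.

s**2*atan(s)/2 - s/2 + atan(s)/2 + C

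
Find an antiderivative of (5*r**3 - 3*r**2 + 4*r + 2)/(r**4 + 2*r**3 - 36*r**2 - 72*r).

Factor the denominator: r*(r - 6)*(r + 2)*(r + 6).
Partial-fraction decomposition: 605/(144*(r + 6)) - 29/(32*(r + 2)) + 499/(288*(r - 6)) - 1/(36*r).
Integrate each term: A/(r−a) contributes A·log|r−a|.

-log(r)/36 + 499*log(r - 6)/288 - 29*log(r + 2)/32 + 605*log(r + 6)/144 + C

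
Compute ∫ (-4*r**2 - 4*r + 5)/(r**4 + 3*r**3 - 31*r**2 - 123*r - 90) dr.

Factor the denominator: (r - 6)*(r + 1)*(r + 3)*(r + 5).
Partial-fraction decomposition: 75/(88*(r + 5)) - 19/(36*(r + 3)) - 5/(56*(r + 1)) - 163/(693*(r - 6)).
Integrate each term: A/(r−a) contributes A·log|r−a|.

-163*log(r - 6)/693 - 5*log(r + 1)/56 - 19*log(r + 3)/36 + 75*log(r + 5)/88 + C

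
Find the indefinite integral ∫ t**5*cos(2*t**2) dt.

Let u = t², du = 2t dt; rewrite as (1/2)∫ u^2·cos(2u) du.
Now integrate by parts 2 times.

t**4*sin(2*t**2)/4 + t**2*cos(2*t**2)/4 - sin(2*t**2)/8 + C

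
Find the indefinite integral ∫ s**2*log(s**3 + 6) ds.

s**3*log(s**3 + 6)/3 - s**3/3 + 2*log(s**3 + 6) + C

Let u = s**3 + 6, so du = (3*s**2) ds.
The integral becomes (1/3)·∫ log(u) du; integrate by parts with u′=log(u), dv′=du.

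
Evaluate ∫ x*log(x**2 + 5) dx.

x**2*log(x**2 + 5)/2 - x**2/2 + 5*log(x**2 + 5)/2 + C

Let u = x**2 + 5, so du = (2*x) dx.
The integral becomes (1/2)·∫ log(u) du; integrate by parts with u′=log(u), dv′=du.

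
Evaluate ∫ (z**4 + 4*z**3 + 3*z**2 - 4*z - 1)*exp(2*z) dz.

(z**4 + 2*z**3 - 4*z + 1)*exp(2*z)/2 + C

Use integration by parts with u = z**4 + 4*z**3 + 3*z**2 - 4*z - 1, dv = exp(2*z) dz, so v = exp(2*z)/2.
Apply parts 4 times (tabular method): alternate signs, differentiate u down to 0, integrate dv up.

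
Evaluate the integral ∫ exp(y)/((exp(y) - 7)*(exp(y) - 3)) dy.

log(exp(y) - 7)/4 - log(exp(y) - 3)/4 + C

Let u = e^y, du = e^y dy.
The integral becomes ∫ du/((u-3)(u-7)); decompose into partial fractions.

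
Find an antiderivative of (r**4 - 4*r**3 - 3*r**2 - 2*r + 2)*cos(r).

r**4*sin(r) - 4*r**3*sin(r) + 4*r**3*cos(r) - 15*r**2*sin(r) - 12*r**2*cos(r) + 22*r*sin(r) - 30*r*cos(r) + 32*sin(r) + 22*cos(r) + C

Use integration by parts with u = r**4 - 4*r**3 - 3*r**2 - 2*r + 2, dv = cos(r) dr, so v = sin(r).
Apply parts 4 times (tabular method): alternate signs, differentiate u down to 0, integrate dv up.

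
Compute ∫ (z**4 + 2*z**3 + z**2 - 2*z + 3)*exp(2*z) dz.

(2*z**4 + 2*z**2 - 6*z + 9)*exp(2*z)/4 + C

Use integration by parts with u = z**4 + 2*z**3 + z**2 - 2*z + 3, dv = exp(2*z) dz, so v = exp(2*z)/2.
Apply parts 4 times (tabular method): alternate signs, differentiate u down to 0, integrate dv up.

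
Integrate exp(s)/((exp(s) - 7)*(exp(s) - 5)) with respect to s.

Let u = e^s, du = e^s ds.
The integral becomes ∫ du/((u-5)(u-7)); decompose into partial fractions.

log(exp(s) - 7)/2 - log(exp(s) - 5)/2 + C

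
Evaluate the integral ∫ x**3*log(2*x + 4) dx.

x**4*log(2*x + 4)/4 - x**4/16 + x**3/6 - x**2/2 + 2*x - 4*log(x + 2) + C

Use integration by parts with u = log(2*x + 4), dv = x**3 dx.
Then du = 2/(2*x + 4) dx and v = x**4/4.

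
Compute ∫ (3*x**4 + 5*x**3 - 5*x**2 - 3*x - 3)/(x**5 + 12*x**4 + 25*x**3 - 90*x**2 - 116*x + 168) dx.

Factor the denominator: (x - 2)*(x - 1)*(x + 2)*(x + 6)*(x + 7).
Partial-fraction decomposition: 5261/(360*(x + 7)) - 2643/(224*(x + 6)) - 3/(80*(x + 2)) + 1/(56*(x - 1)) + 59/(288*(x - 2)).
Integrate each term: A/(x−a) contributes A·log|x−a|.

59*log(x - 2)/288 + log(x - 1)/56 - 3*log(x + 2)/80 - 2643*log(x + 6)/224 + 5261*log(x + 7)/360 + C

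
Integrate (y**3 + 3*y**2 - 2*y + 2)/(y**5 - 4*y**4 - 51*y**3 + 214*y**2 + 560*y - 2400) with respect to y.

Factor the denominator: (y - 5)**2*(y - 4)*(y + 4)*(y + 6).
Partial-fraction decomposition: -47/(1210*(y + 6)) + 1/(216*(y + 4)) + 53/(40*(y - 4)) - 4217/(3267*(y - 5)) + 64/(33*(y - 5)**2).
Integrate each term; A/(y−a) gives A·log|y−a|; A/(y−a)² gives −A/(y−a).

-4217*log(y - 5)/3267 + 53*log(y - 4)/40 + log(y + 4)/216 - 47*log(y + 6)/1210 - 64/(33*y - 165) + C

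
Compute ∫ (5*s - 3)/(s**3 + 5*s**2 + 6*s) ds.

-log(s)/2 + 13*log(s + 2)/2 - 6*log(s + 3) + C

Factor the denominator: s*(s + 2)*(s + 3).
Partial-fraction decomposition: -6/(s + 3) + 13/(2*(s + 2)) - 1/(2*s).
Integrate each term: A/(s−a) contributes A·log|s−a|.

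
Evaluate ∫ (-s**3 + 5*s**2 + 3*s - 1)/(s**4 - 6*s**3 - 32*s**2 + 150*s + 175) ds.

-13*log(s - 7)/32 - 7*log(s - 5)/60 + log(s + 1)/96 - 39*log(s + 5)/80 + C

Factor the denominator: (s - 7)*(s - 5)*(s + 1)*(s + 5).
Partial-fraction decomposition: -39/(80*(s + 5)) + 1/(96*(s + 1)) - 7/(60*(s - 5)) - 13/(32*(s - 7)).
Integrate each term: A/(s−a) contributes A·log|s−a|.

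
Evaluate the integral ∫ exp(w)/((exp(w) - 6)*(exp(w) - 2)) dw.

log(exp(w) - 6)/4 - log(exp(w) - 2)/4 + C

Let u = e^w, du = e^w dw.
The integral becomes ∫ du/((u-6)(u-2)); decompose into partial fractions.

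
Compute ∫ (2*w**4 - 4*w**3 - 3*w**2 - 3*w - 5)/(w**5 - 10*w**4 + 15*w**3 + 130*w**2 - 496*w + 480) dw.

655*log(w - 5)/54 - 191*log(w - 4)/16 + 13*log(w - 3)/14 + 23*log(w - 2)/36 + 727*log(w + 4)/3024 + C

Factor the denominator: (w - 5)*(w - 4)*(w - 3)*(w - 2)*(w + 4).
Partial-fraction decomposition: 727/(3024*(w + 4)) + 23/(36*(w - 2)) + 13/(14*(w - 3)) - 191/(16*(w - 4)) + 655/(54*(w - 5)).
Integrate each term: A/(w−a) contributes A·log|w−a|.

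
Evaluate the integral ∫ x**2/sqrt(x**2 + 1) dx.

x*sqrt(x**2 + 1)/2 - log(x + sqrt(x**2 + 1))/2 + C

Substitute x = tan(θ), so dx = sec(θ)^2 dθ and the radical becomes sqrt(x**2 + 1) = sec(θ) by the Pythagorean identity.
Integrate the resulting trig expression in θ, then back-substitute tan(θ) = x, sec(θ) = sqrt(x**2 + 1) (absorbing any constant into C).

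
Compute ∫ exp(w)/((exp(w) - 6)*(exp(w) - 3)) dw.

log(exp(w) - 6)/3 - log(exp(w) - 3)/3 + C

Let u = e^w, du = e^w dw.
The integral becomes ∫ du/((u-3)(u-6)); decompose into partial fractions.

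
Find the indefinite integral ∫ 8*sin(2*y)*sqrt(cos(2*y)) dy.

Let u = cos(2*y), so du = (-2*sin(2*y)) dy.
Rewriting, the integral becomes -4·∫ √u du = -4·(2/3)u^(3/2).
Substituting back, u = cos(2*y).

-8*cos(2*y)**(3/2)/3 + C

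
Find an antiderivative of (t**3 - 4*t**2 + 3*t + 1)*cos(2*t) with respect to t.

t**3*sin(2*t)/2 - 2*t**2*sin(2*t) + 3*t**2*cos(2*t)/4 + 3*t*sin(2*t)/4 - 2*t*cos(2*t) + 3*sin(2*t)/2 + 3*cos(2*t)/8 + C

Use integration by parts with u = t**3 - 4*t**2 + 3*t + 1, dv = cos(2*t) dt, so v = sin(2*t)/2.
Apply parts 3 times (tabular method): alternate signs, differentiate u down to 0, integrate dv up.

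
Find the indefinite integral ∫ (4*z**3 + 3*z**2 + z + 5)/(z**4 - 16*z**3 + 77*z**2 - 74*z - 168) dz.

Factor the denominator: (z - 7)*(z - 6)*(z - 4)*(z + 1).
Partial-fraction decomposition: -3/(280*(z + 1)) + 313/(30*(z - 4)) - 983/(14*(z - 6)) + 1531/(24*(z - 7)).
Integrate each term: A/(z−a) contributes A·log|z−a|.

1531*log(z - 7)/24 - 983*log(z - 6)/14 + 313*log(z - 4)/30 - 3*log(z + 1)/280 + C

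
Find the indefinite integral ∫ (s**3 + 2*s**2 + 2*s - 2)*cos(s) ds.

s**3*sin(s) + 2*s**2*sin(s) + 3*s**2*cos(s) - 4*s*sin(s) + 4*s*cos(s) - 6*sin(s) - 4*cos(s) + C

Use integration by parts with u = s**3 + 2*s**2 + 2*s - 2, dv = cos(s) ds, so v = sin(s).
Apply parts 3 times (tabular method): alternate signs, differentiate u down to 0, integrate dv up.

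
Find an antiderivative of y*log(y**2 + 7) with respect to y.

y**2*log(y**2 + 7)/2 - y**2/2 + 7*log(y**2 + 7)/2 + C

Let u = y**2 + 7, so du = (2*y) dy.
The integral becomes (1/2)·∫ log(u) du; integrate by parts with u′=log(u), dv′=du.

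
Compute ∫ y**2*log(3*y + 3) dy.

y**3*log(3*y + 3)/3 - y**3/9 + y**2/6 - y/3 + log(y + 1)/3 + C

Use integration by parts with u = log(3*y + 3), dv = y**2 dy.
Then du = 3/(3*y + 3) dy and v = y**3/3.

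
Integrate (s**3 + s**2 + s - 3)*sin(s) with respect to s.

Use integration by parts with u = s**3 + s**2 + s - 3, dv = sin(s) ds, so v = -cos(s).
Apply parts 3 times (tabular method): alternate signs, differentiate u down to 0, integrate dv up.

-s**3*cos(s) + 3*s**2*sin(s) - s**2*cos(s) + 2*s*sin(s) + 5*s*cos(s) - 5*sin(s) + 5*cos(s) + C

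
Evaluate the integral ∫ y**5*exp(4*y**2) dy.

(8*y**4 - 4*y**2 + 1)*exp(4*y**2)/64 + C

Let u = y², du = 2y dy; rewrite as (1/2)∫ u^2·exp(4u) du.
Now integrate by parts 2 times.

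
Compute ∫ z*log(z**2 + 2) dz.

z**2*log(z**2 + 2)/2 - z**2/2 + log(z**2 + 2) + C

Let u = z**2 + 2, so du = (2*z) dz.
The integral becomes (1/2)·∫ log(u) du; integrate by parts with u′=log(u), dv′=du.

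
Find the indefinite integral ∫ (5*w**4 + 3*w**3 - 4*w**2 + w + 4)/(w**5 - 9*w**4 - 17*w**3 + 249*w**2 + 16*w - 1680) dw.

4283*log(w - 7)/220 - 3409*log(w - 5)/144 + 59*log(w - 4)/7 - 289*log(w + 3)/560 + 128*log(w + 4)/99 + C

Factor the denominator: (w - 7)*(w - 5)*(w - 4)*(w + 3)*(w + 4).
Partial-fraction decomposition: 128/(99*(w + 4)) - 289/(560*(w + 3)) + 59/(7*(w - 4)) - 3409/(144*(w - 5)) + 4283/(220*(w - 7)).
Integrate each term: A/(w−a) contributes A·log|w−a|.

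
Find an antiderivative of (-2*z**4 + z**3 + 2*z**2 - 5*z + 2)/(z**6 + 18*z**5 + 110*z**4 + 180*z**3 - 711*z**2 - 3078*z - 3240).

-65*log(z - 3)/9072 - 362*log(z + 3)/27 + 261*log(z + 4)/7 - 649*log(z + 5)/16 + 1352*log(z + 6)/81 - 77/(18*z + 54) + C

Factor the denominator: (z - 3)*(z + 3)**2*(z + 4)*(z + 5)*(z + 6).
Partial-fraction decomposition: 1352/(81*(z + 6)) - 649/(16*(z + 5)) + 261/(7*(z + 4)) - 362/(27*(z + 3)) + 77/(18*(z + 3)**2) - 65/(9072*(z - 3)).
Integrate each term; A/(z−a) gives A·log|z−a|; A/(z−a)² gives −A/(z−a).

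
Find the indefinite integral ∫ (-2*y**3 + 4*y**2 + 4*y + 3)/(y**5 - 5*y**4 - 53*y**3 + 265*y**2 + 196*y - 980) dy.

-51*log(y - 7)/140 + 127*log(y - 5)/504 + 11*log(y - 2)/540 - 3*log(y + 2)/140 + 857*log(y + 7)/7560 + C

Factor the denominator: (y - 7)*(y - 5)*(y - 2)*(y + 2)*(y + 7).
Partial-fraction decomposition: 857/(7560*(y + 7)) - 3/(140*(y + 2)) + 11/(540*(y - 2)) + 127/(504*(y - 5)) - 51/(140*(y - 7)).
Integrate each term: A/(y−a) contributes A·log|y−a|.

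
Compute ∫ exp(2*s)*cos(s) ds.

exp(2*s)*sin(s)/5 + 2*exp(2*s)*cos(s)/5 + C

Let I denote the integral. Integrate by parts with u = cos(s), dv = exp(2*s) ds, so v = exp(2*s)/2: I = exp(2*s)*cos(s)/2 + (1/2)·∫ exp(2*s)*sin(s) ds.
Apply parts again with u = sin(s), dv = exp(2*s) ds: ∫ exp(2*s)*sin(s) ds = exp(2*s)*sin(s)/2 − (1/2)·I. Substituting back brings back I: I = exp(2*s)*sin(s)/4 + exp(2*s)*cos(s)/2 − (1/4)·I.
Solving for I: (1 + 1/4)·I equals the remaining terms, so I = (4/5)·(exp(2*s)*sin(s)/4 + exp(2*s)*cos(s)/2).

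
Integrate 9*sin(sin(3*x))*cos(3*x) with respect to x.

Let u = sin(3*x), so du = (3*cos(3*x)) dx.
Rewriting, the integral becomes 3·∫ sin(u) du = 3·-cos(u).
Substituting back, u = sin(3*x).

-3*cos(sin(3*x)) + C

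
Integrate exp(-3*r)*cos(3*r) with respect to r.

Let I denote the integral. Integrate by parts with u = cos(3*r), dv = exp(-3*r) dr, so v = -exp(-3*r)/3: I = -exp(-3*r)*cos(3*r)/3 − ∫ exp(-3*r)*sin(3*r) dr.
Apply parts again with u = sin(3*r), dv = exp(-3*r) dr: ∫ exp(-3*r)*sin(3*r) dr = -exp(-3*r)*sin(3*r)/3 + I. Substituting back brings back I: I = exp(-3*r)*sin(3*r)/3 - exp(-3*r)*cos(3*r)/3 − I.
Solving for I: (1 + 1)·I equals the remaining terms, so I = (1/2)·(exp(-3*r)*sin(3*r)/3 - exp(-3*r)*cos(3*r)/3).

exp(-3*r)*sin(3*r)/6 - exp(-3*r)*cos(3*r)/6 + C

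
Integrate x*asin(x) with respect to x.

Use integration by parts with u = arcsin(x), dv = x dx.
Then du = 1/sqrt(-x**2 + 1) dx.

x**2*asin(x)/2 + x*sqrt(-x**2 + 1)/4 - asin(x)/4 + C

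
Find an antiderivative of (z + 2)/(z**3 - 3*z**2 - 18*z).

Factor the denominator: z*(z - 6)*(z + 3).
Partial-fraction decomposition: -1/(27*(z + 3)) + 4/(27*(z - 6)) - 1/(9*z).
Integrate each term: A/(z−a) contributes A·log|z−a|.

-log(z)/9 + 4*log(z - 6)/27 - log(z + 3)/27 + C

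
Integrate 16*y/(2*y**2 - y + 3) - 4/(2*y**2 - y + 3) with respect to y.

Let u = 2*y**2 - y + 3, so du = (4*y - 1) dy.
Rewriting, the integral becomes 4·∫ 1/u du = 4·log(u).
Substituting back, u = 2*y**2 - y + 3.

4*log(2*y**2 - y + 3) + C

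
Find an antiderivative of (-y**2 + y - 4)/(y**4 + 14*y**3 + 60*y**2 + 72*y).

-log(y)/18 + 5*log(y + 2)/16 - 37*log(y + 6)/144 + 23/(12*y + 72) + C

Factor the denominator: y*(y + 2)*(y + 6)**2.
Partial-fraction decomposition: -37/(144*(y + 6)) - 23/(12*(y + 6)**2) + 5/(16*(y + 2)) - 1/(18*y).
Integrate each term; A/(y−a) gives A·log|y−a|; A/(y−a)² gives −A/(y−a).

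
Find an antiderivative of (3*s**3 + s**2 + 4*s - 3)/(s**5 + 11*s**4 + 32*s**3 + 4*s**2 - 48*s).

log(s)/16 + log(s - 1)/21 - 31*log(s + 2)/48 + 39*log(s + 4)/16 - 213*log(s + 6)/112 + C

Factor the denominator: s*(s - 1)*(s + 2)*(s + 4)*(s + 6).
Partial-fraction decomposition: -213/(112*(s + 6)) + 39/(16*(s + 4)) - 31/(48*(s + 2)) + 1/(21*(s - 1)) + 1/(16*s).
Integrate each term: A/(s−a) contributes A·log|s−a|.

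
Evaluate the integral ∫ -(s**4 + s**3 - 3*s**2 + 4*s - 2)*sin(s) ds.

s**4*cos(s) - 4*s**3*sin(s) + s**3*cos(s) - 3*s**2*sin(s) - 15*s**2*cos(s) + 30*s*sin(s) - 2*s*cos(s) + 2*sin(s) + 28*cos(s) + C

Use integration by parts with u = s**4 + s**3 - 3*s**2 + 4*s - 2, dv = -sin(s) ds, so v = cos(s).
Apply parts 4 times (tabular method): alternate signs, differentiate u down to 0, integrate dv up.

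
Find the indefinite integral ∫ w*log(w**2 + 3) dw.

w**2*log(w**2 + 3)/2 - w**2/2 + 3*log(w**2 + 3)/2 + C

Let u = w**2 + 3, so du = (2*w) dw.
The integral becomes (1/2)·∫ log(u) du; integrate by parts with u′=log(u), dv′=du.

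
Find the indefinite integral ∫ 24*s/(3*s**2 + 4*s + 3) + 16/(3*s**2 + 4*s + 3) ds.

4*log(3*s**2 + 4*s + 3) + C

Let u = 3*s**2 + 4*s + 3, so du = (6*s + 4) ds.
Rewriting, the integral becomes 4·∫ 1/u du = 4·log(u).
Substituting back, u = 3*s**2 + 4*s + 3.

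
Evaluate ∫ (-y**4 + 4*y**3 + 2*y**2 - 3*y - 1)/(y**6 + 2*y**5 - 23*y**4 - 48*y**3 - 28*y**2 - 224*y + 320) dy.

-91*log(y - 5)/9396 - log(y - 1)/500 + 4297*log(y + 4)/40500 - 1369*log(y**2 + 4)/29000 - 59*atan(y/2)/29000 + 469/(900*y + 3600) + C

Factor the denominator: (y - 5)*(y - 1)*(y + 4)**2*(y**2 + 4).
Partial-fraction decomposition: -(1369*y + 59)/(14500*(y**2 + 4)) + 4297/(40500*(y + 4)) - 469/(900*(y + 4)**2) - 1/(500*(y - 1)) - 91/(9396*(y - 5)).
Integrate each term; A/(y−a) gives A·log|y−a|; the (By+D)/(y²+p²) term gives a log and an atan.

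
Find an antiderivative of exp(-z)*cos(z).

Let I denote the integral. Integrate by parts with u = cos(z), dv = exp(-z) dz, so v = -exp(-z): I = -exp(-z)*cos(z) − ∫ exp(-z)*sin(z) dz.
Apply parts again with u = sin(z), dv = exp(-z) dz: ∫ exp(-z)*sin(z) dz = -exp(-z)*sin(z) + I. Substituting back brings back I: I = exp(-z)*sin(z) - exp(-z)*cos(z) − I.
Solving for I: (1 + 1)·I equals the remaining terms, so I = (1/2)·(exp(-z)*sin(z) - exp(-z)*cos(z)).

exp(-z)*sin(z)/2 - exp(-z)*cos(z)/2 + C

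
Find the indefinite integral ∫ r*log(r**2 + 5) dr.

r**2*log(r**2 + 5)/2 - r**2/2 + 5*log(r**2 + 5)/2 + C

Let u = r**2 + 5, so du = (2*r) dr.
The integral becomes (1/2)·∫ log(u) du; integrate by parts with u′=log(u), dv′=du.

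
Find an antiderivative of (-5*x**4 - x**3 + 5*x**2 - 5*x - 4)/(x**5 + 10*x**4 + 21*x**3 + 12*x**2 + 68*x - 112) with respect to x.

-log(x - 1)/20 + 56*log(x + 4)/15 - 5693*log(x + 7)/636 + 71*log(x**2 + 4)/530 + 351*atan(x/2)/530 + C

Factor the denominator: (x - 1)*(x + 4)*(x + 7)*(x**2 + 4).
Partial-fraction decomposition: (71*x + 351)/(265*(x**2 + 4)) - 5693/(636*(x + 7)) + 56/(15*(x + 4)) - 1/(20*(x - 1)).
Integrate each term; A/(x−a) gives A·log|x−a|; the (Bx+D)/(x²+p²) term gives a log and an atan.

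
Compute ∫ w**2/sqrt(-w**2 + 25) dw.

Substitute w = 5·sin(θ), so dw = 5·cos(θ) dθ and the radical becomes sqrt(-w**2 + 25) = 5·cos(θ) by the Pythagorean identity.
Integrate the resulting trig expression in θ, then back-substitute θ = asin(w/5), sin(θ) = w/5, cos(θ) = sqrt(-w**2 + 25)/5 (absorbing any constant into C).

-w*sqrt(-w**2 + 25)/2 + 25*asin(w/5)/2 + C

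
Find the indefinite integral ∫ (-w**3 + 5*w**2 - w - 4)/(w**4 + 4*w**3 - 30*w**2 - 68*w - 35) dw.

Factor the denominator: (w - 5)*(w + 1)**2*(w + 7).
Partial-fraction decomposition: -197/(144*(w + 7)) + 7/(18*(w + 1)) - 1/(12*(w + 1)**2) - 1/(48*(w - 5)).
Integrate each term; A/(w−a) gives A·log|w−a|; A/(w−a)² gives −A/(w−a).

-log(w - 5)/48 + 7*log(w + 1)/18 - 197*log(w + 7)/144 + 1/(12*w + 12) + C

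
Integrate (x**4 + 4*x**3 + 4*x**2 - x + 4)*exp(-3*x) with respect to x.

(-27*x**4 - 144*x**3 - 252*x**2 - 141*x - 155)*exp(-3*x)/81 + C

Use integration by parts with u = x**4 + 4*x**3 + 4*x**2 - x + 4, dv = exp(-3*x) dx, so v = -exp(-3*x)/3.
Apply parts 4 times (tabular method): alternate signs, differentiate u down to 0, integrate dv up.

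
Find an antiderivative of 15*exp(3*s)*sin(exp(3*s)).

-5*cos(exp(3*s)) + C

Let u = exp(3*s), so du = (3*exp(3*s)) ds.
Rewriting, the integral becomes 5·∫ sin(u) du = 5·-cos(u).
Substituting back, u = exp(3*s).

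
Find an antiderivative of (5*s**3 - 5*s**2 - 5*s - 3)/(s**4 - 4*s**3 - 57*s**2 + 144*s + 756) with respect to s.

716*log(s - 7)/65 - 289*log(s - 6)/36 - 28*log(s + 3)/45 + 137*log(s + 6)/52 + C

Factor the denominator: (s - 7)*(s - 6)*(s + 3)*(s + 6).
Partial-fraction decomposition: 137/(52*(s + 6)) - 28/(45*(s + 3)) - 289/(36*(s - 6)) + 716/(65*(s - 7)).
Integrate each term: A/(s−a) contributes A·log|s−a|.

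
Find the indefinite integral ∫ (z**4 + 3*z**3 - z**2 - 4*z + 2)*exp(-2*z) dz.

Use integration by parts with u = z**4 + 3*z**3 - z**2 - 4*z + 2, dv = exp(-2*z) dz, so v = -exp(-2*z)/2.
Apply parts 4 times (tabular method): alternate signs, differentiate u down to 0, integrate dv up.

(-4*z**4 - 20*z**3 - 26*z**2 - 10*z - 13)*exp(-2*z)/8 + C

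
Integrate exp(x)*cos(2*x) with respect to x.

2*exp(x)*sin(2*x)/5 + exp(x)*cos(2*x)/5 + C

Let I denote the integral. Integrate by parts with u = cos(2*x), dv = exp(x) dx, so v = exp(x): I = exp(x)*cos(2*x) + 2·∫ exp(x)*sin(2*x) dx.
Apply parts again with u = sin(2*x), dv = exp(x) dx: ∫ exp(x)*sin(2*x) dx = exp(x)*sin(2*x) − 2·I. Substituting back brings back I: I = 2*exp(x)*sin(2*x) + exp(x)*cos(2*x) − 4·I.
Solving for I: (1 + 4)·I equals the remaining terms, so I = (1/5)·(2*exp(x)*sin(2*x) + exp(x)*cos(2*x)).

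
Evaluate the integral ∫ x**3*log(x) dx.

Use integration by parts with u = log(x), dv = x**3 dx.
Then du = 1/x dx and v = x**4/4.

x**4*log(x)/4 - x**4/16 + C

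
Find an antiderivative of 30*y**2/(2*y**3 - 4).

Let u = 2*y**3 - 4, so du = (6*y**2) dy.
Rewriting, the integral becomes 5·∫ 1/u du = 5·log(u).
Substituting back, u = 2*y**3 - 4.

5*log(2*y**3 - 4) + C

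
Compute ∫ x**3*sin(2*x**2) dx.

Let u = x², du = 2x dx; rewrite as (1/2)∫ u^1·sin(2u) du.
Now integrate by parts 1 time.

-x**2*cos(2*x**2)/4 + sin(2*x**2)/8 + C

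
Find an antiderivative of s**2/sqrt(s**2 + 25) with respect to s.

Substitute s = 5·tan(θ), so ds = 5·sec(θ)^2 dθ and the radical becomes sqrt(s**2 + 25) = 5·sec(θ) by the Pythagorean identity.
Integrate the resulting trig expression in θ, then back-substitute tan(θ) = s/5, sec(θ) = sqrt(s**2 + 25)/5 (absorbing any constant into C).

s*sqrt(s**2 + 25)/2 - 25*log(s + sqrt(s**2 + 25))/2 + C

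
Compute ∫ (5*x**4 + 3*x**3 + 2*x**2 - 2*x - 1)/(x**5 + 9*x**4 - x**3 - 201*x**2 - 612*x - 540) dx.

3539*log(x - 5)/4928 - 67*log(x + 2)/28 - 4759*log(x + 3)/576 + 5915*log(x + 6)/396 - 347/(24*x + 72) + C

Factor the denominator: (x - 5)*(x + 2)*(x + 3)**2*(x + 6).
Partial-fraction decomposition: 5915/(396*(x + 6)) - 4759/(576*(x + 3)) + 347/(24*(x + 3)**2) - 67/(28*(x + 2)) + 3539/(4928*(x - 5)).
Integrate each term; A/(x−a) gives A·log|x−a|; A/(x−a)² gives −A/(x−a).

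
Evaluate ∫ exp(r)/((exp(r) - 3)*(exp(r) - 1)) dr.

Let u = e^r, du = e^r dr.
The integral becomes ∫ du/((u-3)(u-1)); decompose into partial fractions.

log(exp(r) - 3)/2 - log(exp(r) - 1)/2 + C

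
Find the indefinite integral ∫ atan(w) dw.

Use integration by parts with u = arctan(w), dv = dw.
Then du = 1/(w**2 + 1) dw.

w*atan(w) - log(w**2 + 1)/2 + C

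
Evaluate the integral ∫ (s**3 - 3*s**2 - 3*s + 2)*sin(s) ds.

-s**3*cos(s) + 3*s**2*sin(s) + 3*s**2*cos(s) - 6*s*sin(s) + 9*s*cos(s) - 9*sin(s) - 8*cos(s) + C

Use integration by parts with u = s**3 - 3*s**2 - 3*s + 2, dv = sin(s) ds, so v = -cos(s).
Apply parts 3 times (tabular method): alternate signs, differentiate u down to 0, integrate dv up.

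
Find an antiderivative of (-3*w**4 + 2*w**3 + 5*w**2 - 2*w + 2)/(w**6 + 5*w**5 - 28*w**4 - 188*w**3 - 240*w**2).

Factor the denominator: w**2*(w - 6)*(w + 2)*(w + 4)*(w + 5).
Partial-fraction decomposition: 1988/(825*(w + 5)) - 403/(160*(w + 4)) + 19/(96*(w + 2)) - 1643/(15840*(w - 6)) + 107/(7200*w) - 1/(120*w**2).
Integrate each term; A/(w−a) gives A·log|w−a|; A/(w−a)² gives −A/(w−a).

107*log(w)/7200 - 1643*log(w - 6)/15840 + 19*log(w + 2)/96 - 403*log(w + 4)/160 + 1988*log(w + 5)/825 + 1/(120*w) + C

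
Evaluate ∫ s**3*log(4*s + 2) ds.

Use integration by parts with u = log(4*s + 2), dv = s**3 ds.
Then du = 4/(4*s + 2) ds and v = s**4/4.

s**4*log(4*s + 2)/4 - s**4/16 + s**3/24 - s**2/32 + s/32 - log(2*s + 1)/64 + C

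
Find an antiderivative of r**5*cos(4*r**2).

r**4*sin(4*r**2)/8 + r**2*cos(4*r**2)/16 - sin(4*r**2)/64 + C

Let u = r², du = 2r dr; rewrite as (1/2)∫ u^2·cos(4u) du.
Now integrate by parts 2 times.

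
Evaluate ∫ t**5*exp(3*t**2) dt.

(9*t**4 - 6*t**2 + 2)*exp(3*t**2)/54 + C

Let u = t², du = 2t dt; rewrite as (1/2)∫ u^2·exp(3u) du.
Now integrate by parts 2 times.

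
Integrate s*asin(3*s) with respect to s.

s**2*asin(3*s)/2 + s*sqrt(-9*s**2 + 1)/12 - asin(3*s)/36 + C

Use integration by parts with u = arcsin(3*s), dv = s ds.
Then du = 3/sqrt(-9*s**2 + 1) ds.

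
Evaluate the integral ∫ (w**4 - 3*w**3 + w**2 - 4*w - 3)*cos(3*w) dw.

Use integration by parts with u = w**4 - 3*w**3 + w**2 - 4*w - 3, dv = cos(3*w) dw, so v = sin(3*w)/3.
Apply parts 4 times (tabular method): alternate signs, differentiate u down to 0, integrate dv up.

w**4*sin(3*w)/3 - w**3*sin(3*w) + 4*w**3*cos(3*w)/9 - w**2*sin(3*w)/9 - w**2*cos(3*w) - 2*w*sin(3*w)/3 - 2*w*cos(3*w)/27 - 79*sin(3*w)/81 - 2*cos(3*w)/9 + C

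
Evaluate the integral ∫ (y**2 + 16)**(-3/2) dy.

Substitute y = 4·tan(θ), so dy = 4·sec(θ)^2 dθ and the radical becomes sqrt(y**2 + 16) = 4·sec(θ) by the Pythagorean identity.
Integrate the resulting trig expression in θ, then back-substitute tan(θ) = y/4, sec(θ) = sqrt(y**2 + 16)/4 (absorbing any constant into C).

y/(16*sqrt(y**2 + 16)) + C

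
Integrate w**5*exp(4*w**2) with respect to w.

Let u = w², du = 2w dw; rewrite as (1/2)∫ u^2·exp(4u) du.
Now integrate by parts 2 times.

(8*w**4 - 4*w**2 + 1)*exp(4*w**2)/64 + C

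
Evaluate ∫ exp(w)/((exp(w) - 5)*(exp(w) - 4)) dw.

log(exp(w) - 5) - log(exp(w) - 4) + C

Let u = e^w, du = e^w dw.
The integral becomes ∫ du/((u-4)(u-5)); decompose into partial fractions.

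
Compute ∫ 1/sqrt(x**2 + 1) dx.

Substitute x = tan(θ), so dx = sec(θ)^2 dθ and the radical becomes sqrt(x**2 + 1) = sec(θ) by the Pythagorean identity.
Integrate the resulting trig expression in θ, then back-substitute tan(θ) = x, sec(θ) = sqrt(x**2 + 1) (absorbing any constant into C).

log(x + sqrt(x**2 + 1)) + C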